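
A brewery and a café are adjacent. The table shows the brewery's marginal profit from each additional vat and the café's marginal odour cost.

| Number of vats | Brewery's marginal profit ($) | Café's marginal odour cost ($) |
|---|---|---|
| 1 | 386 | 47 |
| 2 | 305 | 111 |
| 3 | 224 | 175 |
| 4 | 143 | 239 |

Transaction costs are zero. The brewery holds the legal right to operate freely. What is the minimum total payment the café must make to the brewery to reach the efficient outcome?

Left alone the brewery would choose level 4 (marginal profit stays positive).
Efficient level: k* = 3 (marginal profit ≥ marginal odour cost through 3).
The café must at least cover the brewery's forgone profit from cutting 4→3: 143 = 143.

$143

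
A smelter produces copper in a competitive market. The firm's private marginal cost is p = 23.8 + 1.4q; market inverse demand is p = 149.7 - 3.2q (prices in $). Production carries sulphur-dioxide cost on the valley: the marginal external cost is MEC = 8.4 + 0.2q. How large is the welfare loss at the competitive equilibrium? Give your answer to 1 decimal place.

Market equilibrium (private): 23.8 + 1.4q = 149.7 - 3.2q → q_m = 27.3696.
Social marginal cost = private MC + MEC = 32.2 + 1.6q.
Set SMC = demand: 32.2 + 1.6q = 149.7 - 3.2q → q* = 24.4792.
The welfare-loss triangle has base |q_m − q*| and height MEC(q_m) (the vertical gap between SMC and demand is zero at q* and MEC at q_m).
DWL = ½ × 2.8904 × 13.8739 = 20.0506.

DWL = $20.1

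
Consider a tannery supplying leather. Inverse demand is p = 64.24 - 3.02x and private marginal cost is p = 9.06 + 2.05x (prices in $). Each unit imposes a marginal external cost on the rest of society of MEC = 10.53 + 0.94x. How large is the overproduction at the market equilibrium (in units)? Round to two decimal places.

Market equilibrium (private): 9.06 + 2.05x = 64.24 - 3.02x → x_m = 10.8836.
Social marginal cost = private MC + MEC = 19.59 + 2.99x.
Set SMC = demand: 19.59 + 2.99x = 64.24 - 3.02x → x* = 7.4293.
Gap = |10.8836 − 7.4293| = 3.4543.

3.45 units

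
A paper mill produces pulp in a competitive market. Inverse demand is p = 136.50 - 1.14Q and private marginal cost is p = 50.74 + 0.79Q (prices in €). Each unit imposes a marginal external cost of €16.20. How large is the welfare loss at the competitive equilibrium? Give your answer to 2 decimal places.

Market equilibrium (private): 50.74 + 0.79Q = 136.50 - 1.14Q → Q_m = 44.4352.
Social marginal cost = private MC + MEC = 66.94 + 0.79Q.
Set SMC = demand: 66.94 + 0.79Q = 136.50 - 1.14Q → Q* = 36.0415.
Between Q* and Q_m the wedge SMC − demand runs linearly from 0 to MEC(Q_m), so the loss is a triangle.
DWL = ½ × 8.3937 × 16.2000 = 67.9890.

DWL = €67.99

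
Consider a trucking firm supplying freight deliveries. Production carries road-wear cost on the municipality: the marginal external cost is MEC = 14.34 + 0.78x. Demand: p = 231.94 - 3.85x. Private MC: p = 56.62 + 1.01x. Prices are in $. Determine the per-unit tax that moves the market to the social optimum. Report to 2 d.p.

tax = $36.60 per unit

Social marginal cost = private MC + MEC = 70.96 + 1.79x.
Set SMC = demand: 70.96 + 1.79x = 231.94 - 3.85x → x* = 28.5426.
The Pigouvian tax equals MEC at x*: 14.34 + 0.78×28.5426 = 36.6032.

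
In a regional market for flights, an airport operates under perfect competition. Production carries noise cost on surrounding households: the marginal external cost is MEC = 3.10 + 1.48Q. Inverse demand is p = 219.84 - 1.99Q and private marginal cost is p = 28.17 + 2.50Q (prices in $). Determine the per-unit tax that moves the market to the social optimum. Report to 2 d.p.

Social marginal cost = private MC + MEC = 31.27 + 3.98Q.
Set SMC = demand: 31.27 + 3.98Q = 219.84 - 1.99Q → Q* = 31.5863.
The Pigouvian tax equals MEC at Q*: 3.10 + 1.48×31.5863 = 49.8477.

tax = $49.85 per unit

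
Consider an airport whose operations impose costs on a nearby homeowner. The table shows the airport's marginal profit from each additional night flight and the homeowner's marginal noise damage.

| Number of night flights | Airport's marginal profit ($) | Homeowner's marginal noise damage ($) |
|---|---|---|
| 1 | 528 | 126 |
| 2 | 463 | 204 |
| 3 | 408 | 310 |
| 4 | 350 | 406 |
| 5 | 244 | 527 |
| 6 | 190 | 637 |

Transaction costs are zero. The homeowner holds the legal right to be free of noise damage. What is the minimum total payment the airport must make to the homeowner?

Efficient level: marginal profit ≥ marginal noise damage through level 3, so k* = 3.
With the homeowner holding the right, the airport must at least compensate total damage at k*: 126 + 204 + 310 = 640.

$640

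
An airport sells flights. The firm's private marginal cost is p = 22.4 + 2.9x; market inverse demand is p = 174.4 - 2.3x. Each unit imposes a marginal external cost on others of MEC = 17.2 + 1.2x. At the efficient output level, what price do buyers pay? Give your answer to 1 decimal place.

P = 126.0

Social marginal cost = private MC + MEC = 39.6 + 4.1x.
Set SMC = demand: 39.6 + 4.1x = 174.4 - 2.3x → x* = 21.0625.
Consumer price on the demand curve at x*: 174.4 − 2.3×21.0625 = 125.9563.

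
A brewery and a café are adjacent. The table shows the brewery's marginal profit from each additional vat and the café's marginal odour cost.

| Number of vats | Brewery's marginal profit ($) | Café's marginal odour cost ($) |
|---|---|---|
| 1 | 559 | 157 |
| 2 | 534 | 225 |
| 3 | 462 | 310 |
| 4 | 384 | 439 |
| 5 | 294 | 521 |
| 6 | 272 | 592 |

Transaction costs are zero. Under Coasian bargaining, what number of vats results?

Bargaining reaches the level where marginal profit last exceeds marginal odour cost.
That holds through level 3 (462 ≥ 310) but not at 4 (384 < 439).

3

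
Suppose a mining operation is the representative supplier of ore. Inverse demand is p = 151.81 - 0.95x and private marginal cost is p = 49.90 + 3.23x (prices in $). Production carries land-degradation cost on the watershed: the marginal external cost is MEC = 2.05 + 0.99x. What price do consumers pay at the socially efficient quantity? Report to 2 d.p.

Social marginal cost = private MC + MEC = 51.95 + 4.22x.
Set SMC = demand: 51.95 + 4.22x = 151.81 - 0.95x → x* = 19.3153.
Consumer price on the demand curve at x*: 151.81 − 0.95×19.3153 = 133.4605.

P = $133.46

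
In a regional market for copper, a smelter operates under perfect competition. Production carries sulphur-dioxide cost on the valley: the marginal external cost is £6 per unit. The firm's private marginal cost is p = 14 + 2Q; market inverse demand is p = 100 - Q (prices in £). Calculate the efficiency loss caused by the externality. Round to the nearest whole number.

Market equilibrium (private): 14 + 2Q = 100 - Q → Q_m = 28.6667.
Social marginal cost = private MC + MEC = 20 + 2Q.
Set SMC = demand: 20 + 2Q = 100 - Q → Q* = 26.6667.
Between Q* and Q_m the wedge SMC − demand runs linearly from 0 to MEC(Q_m), so the loss is a triangle.
DWL = ½ × 2.0000 × 6.0000 = 6.0000.

DWL = £6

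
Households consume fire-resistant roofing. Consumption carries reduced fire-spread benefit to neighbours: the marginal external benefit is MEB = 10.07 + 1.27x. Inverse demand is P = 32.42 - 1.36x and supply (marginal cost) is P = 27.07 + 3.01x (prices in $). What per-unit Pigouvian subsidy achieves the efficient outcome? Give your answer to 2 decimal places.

Social marginal benefit = demand + MEB = 42.49 - 0.09x.
Set SMB = MC: 42.49 - 0.09x = 27.07 + 3.01x → x* = 4.9742.
The Pigouvian subsidy equals MEB at x*: 10.07 + 1.27×4.9742 = 16.3872.

subsidy = $16.39 per unit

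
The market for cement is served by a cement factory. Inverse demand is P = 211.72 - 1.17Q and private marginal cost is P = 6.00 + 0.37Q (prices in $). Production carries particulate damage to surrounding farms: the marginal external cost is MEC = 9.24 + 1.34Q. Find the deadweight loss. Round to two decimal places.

Market equilibrium (private): 6.00 + 0.37Q = 211.72 - 1.17Q → Q_m = 133.5844.
Social marginal cost = private MC + MEC = 15.24 + 1.71Q.
Set SMC = demand: 15.24 + 1.71Q = 211.72 - 1.17Q → Q* = 68.2222.
Height of the DWL triangle at Q_m is SMC(Q_m) − demand(Q_m) = MEC(Q_m) = 188.2431.
DWL = ½ × 65.3622 × 188.2431 = 6151.9916.

DWL = $6151.99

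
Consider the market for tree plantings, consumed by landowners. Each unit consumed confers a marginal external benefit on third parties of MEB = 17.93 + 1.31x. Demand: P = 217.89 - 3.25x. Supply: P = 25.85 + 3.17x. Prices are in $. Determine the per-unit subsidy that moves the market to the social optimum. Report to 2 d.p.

subsidy = $71.76 per unit

Social marginal benefit = demand + MEB = 235.82 - 1.94x.
Set SMB = MC: 235.82 - 1.94x = 25.85 + 3.17x → x* = 41.0900.
The Pigouvian subsidy equals MEB at x*: 17.93 + 1.31×41.0900 = 71.7579.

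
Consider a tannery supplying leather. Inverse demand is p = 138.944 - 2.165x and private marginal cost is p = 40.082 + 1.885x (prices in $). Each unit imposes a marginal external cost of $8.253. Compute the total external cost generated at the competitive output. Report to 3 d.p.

$201.459

Market equilibrium (private): 40.082 + 1.885x = 138.944 - 2.165x → x_m = 24.4104.
Total external cost = MEC × x_m = 8.253 × 24.4104 = 201.4590.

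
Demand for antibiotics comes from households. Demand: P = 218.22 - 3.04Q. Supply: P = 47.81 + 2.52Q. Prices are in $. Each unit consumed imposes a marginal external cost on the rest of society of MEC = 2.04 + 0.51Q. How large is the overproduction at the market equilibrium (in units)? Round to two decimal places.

Market equilibrium (private): 47.81 + 2.52Q = 218.22 - 3.04Q → Q_m = 30.6493.
Social marginal benefit = demand − MEC = 216.18 - 3.55Q.
Set SMB = MC: 216.18 - 3.55Q = 47.81 + 2.52Q → Q* = 27.7381.
Gap = |30.6493 − 27.7381| = 2.9112.

2.91 units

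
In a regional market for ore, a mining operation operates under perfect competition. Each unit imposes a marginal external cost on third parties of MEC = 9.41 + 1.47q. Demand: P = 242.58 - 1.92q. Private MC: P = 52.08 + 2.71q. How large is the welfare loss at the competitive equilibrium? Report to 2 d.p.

DWL = 400.41

Market equilibrium (private): 52.08 + 2.71q = 242.58 - 1.92q → q_m = 41.1447.
Social marginal cost = private MC + MEC = 61.49 + 4.18q.
Set SMC = demand: 61.49 + 4.18q = 242.58 - 1.92q → q* = 29.6869.
The welfare-loss triangle has base |q_m − q*| and height MEC(q_m) (the vertical gap between SMC and demand is zero at q* and MEC at q_m).
DWL = ½ × 11.4578 × 69.8927 = 400.4083.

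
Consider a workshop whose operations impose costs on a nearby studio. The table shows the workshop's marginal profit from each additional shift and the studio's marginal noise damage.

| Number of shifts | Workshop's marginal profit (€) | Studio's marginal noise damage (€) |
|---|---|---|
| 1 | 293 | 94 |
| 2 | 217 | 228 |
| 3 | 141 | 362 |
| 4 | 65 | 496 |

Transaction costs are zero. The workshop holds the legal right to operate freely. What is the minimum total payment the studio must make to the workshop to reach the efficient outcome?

€423

Left alone the workshop would choose level 4 (marginal profit stays positive).
Efficient level: k* = 1 (marginal profit ≥ marginal noise damage through 1).
The studio must at least cover the workshop's forgone profit from cutting 4→1: 217 + 141 + 65 = 423.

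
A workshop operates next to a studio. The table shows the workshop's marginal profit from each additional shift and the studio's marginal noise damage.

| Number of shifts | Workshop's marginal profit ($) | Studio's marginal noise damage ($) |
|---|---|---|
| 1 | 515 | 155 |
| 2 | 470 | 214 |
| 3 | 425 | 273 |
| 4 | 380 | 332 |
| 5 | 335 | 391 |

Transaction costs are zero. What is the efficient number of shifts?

Bargaining reaches the level where marginal profit last exceeds marginal noise damage.
That holds through level 4 (380 ≥ 332) but not at 5 (335 < 391).

4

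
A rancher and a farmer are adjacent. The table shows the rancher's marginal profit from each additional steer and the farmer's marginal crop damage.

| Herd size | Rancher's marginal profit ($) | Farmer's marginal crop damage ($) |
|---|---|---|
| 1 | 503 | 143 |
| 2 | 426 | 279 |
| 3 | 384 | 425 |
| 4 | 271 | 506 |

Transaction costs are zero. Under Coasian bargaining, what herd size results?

Bargaining reaches the level where marginal profit last exceeds marginal crop damage.
That holds through level 2 (426 ≥ 279) but not at 3 (384 < 425).

2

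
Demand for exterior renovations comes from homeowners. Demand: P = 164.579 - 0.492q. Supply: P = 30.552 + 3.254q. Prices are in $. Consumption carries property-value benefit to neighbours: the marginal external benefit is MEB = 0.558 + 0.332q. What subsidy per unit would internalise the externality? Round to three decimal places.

subsidy = $13.646 per unit

Social marginal benefit = demand + MEB = 165.137 - 0.160q.
Set SMB = MC: 165.137 - 0.160q = 30.552 + 3.254q → q* = 39.4215.
The Pigouvian subsidy equals MEB at q*: 0.558 + 0.332×39.4215 = 13.6459.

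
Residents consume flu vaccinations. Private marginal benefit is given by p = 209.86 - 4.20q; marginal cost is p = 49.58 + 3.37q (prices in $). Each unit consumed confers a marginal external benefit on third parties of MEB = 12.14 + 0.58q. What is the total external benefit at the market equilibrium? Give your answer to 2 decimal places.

$387.05

Market equilibrium (private): 49.58 + 3.37q = 209.86 - 4.20q → q_m = 21.1731.
Total external benefit = ∫₀^{q_m} (12.14 + 0.58q) dq = 12.14×21.1731 + ½×0.58×21.1731² = 387.0485.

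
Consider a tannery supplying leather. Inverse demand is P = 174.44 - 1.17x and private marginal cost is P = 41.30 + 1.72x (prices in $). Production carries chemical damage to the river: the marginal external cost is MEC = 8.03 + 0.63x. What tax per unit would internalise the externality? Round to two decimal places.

tax = $30.42 per unit

Social marginal cost = private MC + MEC = 49.33 + 2.35x.
Set SMC = demand: 49.33 + 2.35x = 174.44 - 1.17x → x* = 35.5426.
The Pigouvian tax equals MEC at x*: 8.03 + 0.63×35.5426 = 30.4218.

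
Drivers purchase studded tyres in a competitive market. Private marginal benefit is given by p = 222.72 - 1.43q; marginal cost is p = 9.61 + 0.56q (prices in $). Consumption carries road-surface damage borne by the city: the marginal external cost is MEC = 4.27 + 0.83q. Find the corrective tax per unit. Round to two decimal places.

tax = $65.74 per unit

Social marginal benefit = demand − MEC = 218.45 - 2.26q.
Set SMB = MC: 218.45 - 2.26q = 9.61 + 0.56q → q* = 74.0567.
The Pigouvian tax equals MEC at q*: 4.27 + 0.83×74.0567 = 65.7371.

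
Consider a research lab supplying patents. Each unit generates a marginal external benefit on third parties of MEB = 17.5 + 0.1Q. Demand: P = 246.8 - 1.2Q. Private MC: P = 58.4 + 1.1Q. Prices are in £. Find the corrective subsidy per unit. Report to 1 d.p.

subsidy = £26.9 per unit

Social marginal cost = private MC − MEB = 40.9 + Q.
Set SMC = demand: 40.9 + Q = 246.8 - 1.2Q → Q* = 93.5909.
The Pigouvian subsidy equals MEB at Q*: 17.5 + 0.1×93.5909 = 26.8591.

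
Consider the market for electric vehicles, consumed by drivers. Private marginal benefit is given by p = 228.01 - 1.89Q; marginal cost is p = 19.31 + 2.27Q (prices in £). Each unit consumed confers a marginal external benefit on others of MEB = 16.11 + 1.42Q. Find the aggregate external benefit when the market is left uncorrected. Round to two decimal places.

£2595.18

Market equilibrium (private): 19.31 + 2.27Q = 228.01 - 1.89Q → Q_m = 50.1683.
Total external benefit = ∫₀^{Q_m} (16.11 + 1.42Q) dQ = 16.11×50.1683 + ½×1.42×50.1683² = 2595.1807.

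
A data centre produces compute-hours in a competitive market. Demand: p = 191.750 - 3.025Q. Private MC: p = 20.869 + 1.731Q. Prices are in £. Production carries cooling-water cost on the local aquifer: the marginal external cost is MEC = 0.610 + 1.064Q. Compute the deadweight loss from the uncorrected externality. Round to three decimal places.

Market equilibrium (private): 20.869 + 1.731Q = 191.750 - 3.025Q → Q_m = 35.9296.
Social marginal cost = private MC + MEC = 21.479 + 2.795Q.
Set SMC = demand: 21.479 + 2.795Q = 191.750 - 3.025Q → Q* = 29.2562.
Between Q* and Q_m the wedge SMC − demand runs linearly from 0 to MEC(Q_m), so the loss is a triangle.
DWL = ½ × 6.6734 × 38.8391 = 129.5944.

DWL = £129.594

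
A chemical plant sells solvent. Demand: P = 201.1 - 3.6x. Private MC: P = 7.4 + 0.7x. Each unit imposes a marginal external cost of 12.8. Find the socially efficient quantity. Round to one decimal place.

x* = 42.1

Social marginal cost = private MC + MEC = 20.2 + 0.7x.
Set SMC = demand: 20.2 + 0.7x = 201.1 - 3.6x → x* = 42.0698.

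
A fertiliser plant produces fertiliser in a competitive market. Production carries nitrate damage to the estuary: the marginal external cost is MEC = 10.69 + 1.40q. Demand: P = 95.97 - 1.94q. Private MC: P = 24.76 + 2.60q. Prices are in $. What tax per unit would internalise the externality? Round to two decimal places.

Social marginal cost = private MC + MEC = 35.45 + 4.00q.
Set SMC = demand: 35.45 + 4.00q = 95.97 - 1.94q → q* = 10.1886.
The Pigouvian tax equals MEC at q*: 10.69 + 1.40×10.1886 = 24.9540.

tax = $24.95 per unit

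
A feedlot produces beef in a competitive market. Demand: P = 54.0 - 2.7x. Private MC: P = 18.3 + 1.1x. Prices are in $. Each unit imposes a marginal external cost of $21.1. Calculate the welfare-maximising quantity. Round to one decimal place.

Social marginal cost = private MC + MEC = 39.4 + 1.1x.
Set SMC = demand: 39.4 + 1.1x = 54.0 - 2.7x → x* = 3.8421.

x* = 3.8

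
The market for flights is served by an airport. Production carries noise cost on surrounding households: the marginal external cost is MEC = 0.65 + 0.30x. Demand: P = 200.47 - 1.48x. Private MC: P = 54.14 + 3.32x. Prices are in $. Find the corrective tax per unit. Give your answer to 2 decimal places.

Social marginal cost = private MC + MEC = 54.79 + 3.62x.
Set SMC = demand: 54.79 + 3.62x = 200.47 - 1.48x → x* = 28.5647.
The Pigouvian tax equals MEC at x*: 0.65 + 0.30×28.5647 = 9.2194.

tax = $9.22 per unit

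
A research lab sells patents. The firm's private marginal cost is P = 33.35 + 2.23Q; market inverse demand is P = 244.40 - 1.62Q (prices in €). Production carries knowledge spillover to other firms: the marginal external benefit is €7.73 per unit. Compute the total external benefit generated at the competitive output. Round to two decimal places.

Market equilibrium (private): 33.35 + 2.23Q = 244.40 - 1.62Q → Q_m = 54.8182.
Total external benefit = MEB × Q_m = 7.73 × 54.8182 = 423.7447.

€423.74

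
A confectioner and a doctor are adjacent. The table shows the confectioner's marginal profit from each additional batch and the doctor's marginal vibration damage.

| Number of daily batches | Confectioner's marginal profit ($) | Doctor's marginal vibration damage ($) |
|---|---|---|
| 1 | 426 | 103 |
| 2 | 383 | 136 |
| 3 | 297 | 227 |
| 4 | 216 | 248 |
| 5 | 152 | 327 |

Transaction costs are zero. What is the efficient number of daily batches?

Bargaining reaches the level where marginal profit last exceeds marginal vibration damage.
That holds through level 3 (297 ≥ 227) but not at 4 (216 < 248).

3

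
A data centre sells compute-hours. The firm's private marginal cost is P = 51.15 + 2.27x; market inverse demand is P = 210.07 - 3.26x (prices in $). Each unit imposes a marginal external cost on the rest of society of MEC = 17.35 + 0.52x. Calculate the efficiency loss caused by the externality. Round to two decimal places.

Market equilibrium (private): 51.15 + 2.27x = 210.07 - 3.26x → x_m = 28.7378.
Social marginal cost = private MC + MEC = 68.50 + 2.79x.
Set SMC = demand: 68.50 + 2.79x = 210.07 - 3.26x → x* = 23.4000.
Between x* and x_m the wedge SMC − demand runs linearly from 0 to MEC(x_m), so the loss is a triangle.
DWL = ½ × 5.3378 × 32.2937 = 86.1887.

DWL = $86.19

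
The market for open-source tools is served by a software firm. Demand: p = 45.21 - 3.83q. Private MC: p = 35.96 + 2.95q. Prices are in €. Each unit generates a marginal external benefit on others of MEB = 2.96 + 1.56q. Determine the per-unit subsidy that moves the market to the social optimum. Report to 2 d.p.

subsidy = €6.61 per unit

Social marginal cost = private MC − MEB = 33.00 + 1.39q.
Set SMC = demand: 33.00 + 1.39q = 45.21 - 3.83q → q* = 2.3391.
The Pigouvian subsidy equals MEB at q*: 2.96 + 1.56×2.3391 = 6.6090.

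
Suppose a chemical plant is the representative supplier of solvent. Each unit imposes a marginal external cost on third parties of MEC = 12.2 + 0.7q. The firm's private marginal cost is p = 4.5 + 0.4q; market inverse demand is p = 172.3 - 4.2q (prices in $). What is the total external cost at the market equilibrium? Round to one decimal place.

$910.8

Market equilibrium (private): 4.5 + 0.4q = 172.3 - 4.2q → q_m = 36.4783.
Total external cost = ∫₀^{q_m} (12.2 + 0.7q) dq = 12.2×36.4783 + ½×0.7×36.4783² = 910.7685.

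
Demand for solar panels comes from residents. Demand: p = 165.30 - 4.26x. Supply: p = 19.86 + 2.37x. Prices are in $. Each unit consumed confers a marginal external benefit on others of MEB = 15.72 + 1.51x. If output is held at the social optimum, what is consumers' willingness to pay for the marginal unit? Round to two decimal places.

P = $31.21

Social marginal benefit = demand + MEB = 181.02 - 2.75x.
Set SMB = MC: 181.02 - 2.75x = 19.86 + 2.37x → x* = 31.4766.
Consumer price on the demand curve at x*: 165.30 − 4.26×31.4766 = 31.2097.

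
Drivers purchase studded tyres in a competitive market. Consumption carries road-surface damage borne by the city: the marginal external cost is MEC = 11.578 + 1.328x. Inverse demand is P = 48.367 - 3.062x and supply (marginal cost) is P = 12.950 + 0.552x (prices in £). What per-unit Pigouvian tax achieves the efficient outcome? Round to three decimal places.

Social marginal benefit = demand − MEC = 36.789 - 4.390x.
Set SMB = MC: 36.789 - 4.390x = 12.950 + 0.552x → x* = 4.8238.
The Pigouvian tax equals MEC at x*: 11.578 + 1.328×4.8238 = 17.9840.

tax = £17.984 per unit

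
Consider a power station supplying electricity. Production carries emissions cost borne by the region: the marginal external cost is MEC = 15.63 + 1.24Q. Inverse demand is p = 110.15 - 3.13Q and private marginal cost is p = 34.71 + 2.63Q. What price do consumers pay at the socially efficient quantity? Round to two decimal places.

P = 83.41

Social marginal cost = private MC + MEC = 50.34 + 3.87Q.
Set SMC = demand: 50.34 + 3.87Q = 110.15 - 3.13Q → Q* = 8.5443.
Consumer price on the demand curve at Q*: 110.15 − 3.13×8.5443 = 83.4063.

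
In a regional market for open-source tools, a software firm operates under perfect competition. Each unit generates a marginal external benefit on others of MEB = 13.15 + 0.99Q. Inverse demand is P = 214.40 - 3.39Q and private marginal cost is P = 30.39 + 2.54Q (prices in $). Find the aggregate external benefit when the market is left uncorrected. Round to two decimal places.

Market equilibrium (private): 30.39 + 2.54Q = 214.40 - 3.39Q → Q_m = 31.0304.
Total external benefit = ∫₀^{Q_m} (13.15 + 0.99Q) dQ = 13.15×31.0304 + ½×0.99×31.0304² = 884.6782.

$884.68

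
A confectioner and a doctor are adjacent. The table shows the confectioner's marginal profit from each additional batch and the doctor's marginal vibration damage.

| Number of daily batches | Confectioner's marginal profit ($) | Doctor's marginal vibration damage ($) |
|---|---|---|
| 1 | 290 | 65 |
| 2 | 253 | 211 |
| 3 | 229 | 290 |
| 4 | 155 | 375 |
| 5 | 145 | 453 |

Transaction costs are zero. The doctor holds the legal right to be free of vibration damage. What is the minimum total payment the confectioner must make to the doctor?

$276

Efficient level: marginal profit ≥ marginal vibration damage through level 2, so k* = 2.
With the doctor holding the right, the confectioner must at least compensate total damage at k*: 65 + 211 = 276.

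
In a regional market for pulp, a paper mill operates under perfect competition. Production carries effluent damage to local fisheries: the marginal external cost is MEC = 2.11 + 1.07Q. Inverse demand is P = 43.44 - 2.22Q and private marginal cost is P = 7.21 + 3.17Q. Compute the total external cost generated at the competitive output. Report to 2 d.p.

Market equilibrium (private): 7.21 + 3.17Q = 43.44 - 2.22Q → Q_m = 6.7217.
Total external cost = ∫₀^{Q_m} (2.11 + 1.07Q) dQ = 2.11×6.7217 + ½×1.07×6.7217² = 38.3548.

38.35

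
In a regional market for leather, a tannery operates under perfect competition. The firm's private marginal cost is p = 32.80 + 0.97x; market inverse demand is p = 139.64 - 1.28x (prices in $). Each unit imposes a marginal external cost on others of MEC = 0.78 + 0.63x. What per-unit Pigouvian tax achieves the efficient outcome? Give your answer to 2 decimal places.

Social marginal cost = private MC + MEC = 33.58 + 1.60x.
Set SMC = demand: 33.58 + 1.60x = 139.64 - 1.28x → x* = 36.8264.
The Pigouvian tax equals MEC at x*: 0.78 + 0.63×36.8264 = 23.9806.

tax = $23.98 per unit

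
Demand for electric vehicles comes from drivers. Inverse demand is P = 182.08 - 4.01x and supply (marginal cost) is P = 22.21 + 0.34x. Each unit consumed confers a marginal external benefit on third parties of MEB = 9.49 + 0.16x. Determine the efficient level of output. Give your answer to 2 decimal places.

Social marginal benefit = demand + MEB = 191.57 - 3.85x.
Set SMB = MC: 191.57 - 3.85x = 22.21 + 0.34x → x* = 40.4200.

x* = 40.42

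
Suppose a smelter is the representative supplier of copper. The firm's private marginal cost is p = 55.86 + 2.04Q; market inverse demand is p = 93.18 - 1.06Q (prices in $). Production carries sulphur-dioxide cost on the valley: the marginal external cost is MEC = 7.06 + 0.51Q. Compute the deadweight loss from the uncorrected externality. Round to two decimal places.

DWL = $24.13

Market equilibrium (private): 55.86 + 2.04Q = 93.18 - 1.06Q → Q_m = 12.0387.
Social marginal cost = private MC + MEC = 62.92 + 2.55Q.
Set SMC = demand: 62.92 + 2.55Q = 93.18 - 1.06Q → Q* = 8.3823.
Height of the DWL triangle at Q_m is SMC(Q_m) − demand(Q_m) = MEC(Q_m) = 13.1997.
DWL = ½ × 3.6564 × 13.1997 = 24.1317.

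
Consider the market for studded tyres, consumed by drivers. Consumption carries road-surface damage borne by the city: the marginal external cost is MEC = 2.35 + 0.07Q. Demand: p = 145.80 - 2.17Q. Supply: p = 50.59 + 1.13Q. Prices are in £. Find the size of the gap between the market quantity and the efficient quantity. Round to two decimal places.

Market equilibrium (private): 50.59 + 1.13Q = 145.80 - 2.17Q → Q_m = 28.8515.
Social marginal benefit = demand − MEC = 143.45 - 2.24Q.
Set SMB = MC: 143.45 - 2.24Q = 50.59 + 1.13Q → Q* = 27.5549.
Gap = |28.8515 − 27.5549| = 1.2966.

1.30 units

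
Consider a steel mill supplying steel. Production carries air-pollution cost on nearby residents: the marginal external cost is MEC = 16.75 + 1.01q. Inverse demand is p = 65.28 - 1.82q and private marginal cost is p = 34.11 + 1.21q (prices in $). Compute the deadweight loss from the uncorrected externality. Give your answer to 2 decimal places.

DWL = $91.16

Market equilibrium (private): 34.11 + 1.21q = 65.28 - 1.82q → q_m = 10.2871.
Social marginal cost = private MC + MEC = 50.86 + 2.22q.
Set SMC = demand: 50.86 + 2.22q = 65.28 - 1.82q → q* = 3.5693.
Height of the DWL triangle at q_m is SMC(q_m) − demand(q_m) = MEC(q_m) = 27.1400.
DWL = ½ × 6.7178 × 27.1400 = 91.1605.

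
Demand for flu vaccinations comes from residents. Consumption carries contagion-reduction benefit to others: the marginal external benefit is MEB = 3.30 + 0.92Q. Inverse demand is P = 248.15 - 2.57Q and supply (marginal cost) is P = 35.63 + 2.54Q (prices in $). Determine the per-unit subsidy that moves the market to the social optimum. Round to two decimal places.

Social marginal benefit = demand + MEB = 251.45 - 1.65Q.
Set SMB = MC: 251.45 - 1.65Q = 35.63 + 2.54Q → Q* = 51.5084.
The Pigouvian subsidy equals MEB at Q*: 3.30 + 0.92×51.5084 = 50.6877.

subsidy = $50.69 per unit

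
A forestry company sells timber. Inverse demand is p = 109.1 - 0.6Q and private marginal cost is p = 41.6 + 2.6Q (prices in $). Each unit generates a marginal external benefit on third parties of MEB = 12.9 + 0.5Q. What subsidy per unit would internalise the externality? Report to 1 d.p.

subsidy = $27.8 per unit

Social marginal cost = private MC − MEB = 28.7 + 2.1Q.
Set SMC = demand: 28.7 + 2.1Q = 109.1 - 0.6Q → Q* = 29.7778.
The Pigouvian subsidy equals MEB at Q*: 12.9 + 0.5×29.7778 = 27.7889.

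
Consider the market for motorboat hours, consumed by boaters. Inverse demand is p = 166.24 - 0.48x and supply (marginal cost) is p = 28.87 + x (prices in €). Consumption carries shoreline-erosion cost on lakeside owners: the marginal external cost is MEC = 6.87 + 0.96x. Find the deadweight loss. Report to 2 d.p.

DWL = €1887.54

Market equilibrium (private): 28.87 + x = 166.24 - 0.48x → x_m = 92.8176.
Social marginal benefit = demand − MEC = 159.37 - 1.44x.
Set SMB = MC: 159.37 - 1.44x = 28.87 + x → x* = 53.4836.
Height of the DWL triangle at x_m is MC(x_m) − SMB(x_m) = MEC(x_m) = 95.9749.
DWL = ½ × 39.3340 × 95.9749 = 1887.5384.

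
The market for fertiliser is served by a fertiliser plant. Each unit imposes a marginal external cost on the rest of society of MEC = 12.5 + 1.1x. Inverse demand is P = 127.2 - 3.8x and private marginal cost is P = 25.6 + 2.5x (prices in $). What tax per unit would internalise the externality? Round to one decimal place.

tax = $25.7 per unit

Social marginal cost = private MC + MEC = 38.1 + 3.6x.
Set SMC = demand: 38.1 + 3.6x = 127.2 - 3.8x → x* = 12.0405.
The Pigouvian tax equals MEC at x*: 12.5 + 1.1×12.0405 = 25.7446.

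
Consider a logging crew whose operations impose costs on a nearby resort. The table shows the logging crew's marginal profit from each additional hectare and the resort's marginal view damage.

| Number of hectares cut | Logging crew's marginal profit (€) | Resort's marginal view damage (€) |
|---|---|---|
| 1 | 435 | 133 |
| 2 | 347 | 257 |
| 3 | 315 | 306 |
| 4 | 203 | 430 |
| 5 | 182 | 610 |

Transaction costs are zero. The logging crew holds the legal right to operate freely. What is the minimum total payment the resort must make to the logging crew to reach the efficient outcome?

€385

Left alone the logging crew would choose level 5 (marginal profit stays positive).
Efficient level: k* = 3 (marginal profit ≥ marginal view damage through 3).
The resort must at least cover the logging crew's forgone profit from cutting 5→3: 203 + 182 = 385.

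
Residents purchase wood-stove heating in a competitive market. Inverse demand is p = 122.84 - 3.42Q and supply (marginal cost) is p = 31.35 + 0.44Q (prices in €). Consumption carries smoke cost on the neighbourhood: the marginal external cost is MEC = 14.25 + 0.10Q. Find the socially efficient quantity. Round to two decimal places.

Social marginal benefit = demand − MEC = 108.59 - 3.52Q.
Set SMB = MC: 108.59 - 3.52Q = 31.35 + 0.44Q → Q* = 19.5051.

Q* = 19.51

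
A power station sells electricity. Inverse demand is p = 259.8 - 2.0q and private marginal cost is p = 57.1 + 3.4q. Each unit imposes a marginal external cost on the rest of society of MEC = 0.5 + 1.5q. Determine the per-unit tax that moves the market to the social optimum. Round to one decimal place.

tax = 44.5 per unit

Social marginal cost = private MC + MEC = 57.6 + 4.9q.
Set SMC = demand: 57.6 + 4.9q = 259.8 - 2.0q → q* = 29.3043.
The Pigouvian tax equals MEC at q*: 0.5 + 1.5×29.3043 = 44.4565.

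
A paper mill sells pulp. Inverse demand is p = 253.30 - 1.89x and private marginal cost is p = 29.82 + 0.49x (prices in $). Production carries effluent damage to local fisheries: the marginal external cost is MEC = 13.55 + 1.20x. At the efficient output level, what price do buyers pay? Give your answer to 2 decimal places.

Social marginal cost = private MC + MEC = 43.37 + 1.69x.
Set SMC = demand: 43.37 + 1.69x = 253.30 - 1.89x → x* = 58.6397.
Consumer price on the demand curve at x*: 253.30 − 1.89×58.6397 = 142.4710.

P = $142.47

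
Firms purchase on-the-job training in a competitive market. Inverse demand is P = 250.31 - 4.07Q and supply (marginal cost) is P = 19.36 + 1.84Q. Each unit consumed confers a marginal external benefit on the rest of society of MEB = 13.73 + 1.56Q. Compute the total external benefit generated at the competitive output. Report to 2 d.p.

1727.66

Market equilibrium (private): 19.36 + 1.84Q = 250.31 - 4.07Q → Q_m = 39.0778.
Total external benefit = ∫₀^{Q_m} (13.73 + 1.56Q) dQ = 13.73×39.0778 + ½×1.56×39.0778² = 1727.6563.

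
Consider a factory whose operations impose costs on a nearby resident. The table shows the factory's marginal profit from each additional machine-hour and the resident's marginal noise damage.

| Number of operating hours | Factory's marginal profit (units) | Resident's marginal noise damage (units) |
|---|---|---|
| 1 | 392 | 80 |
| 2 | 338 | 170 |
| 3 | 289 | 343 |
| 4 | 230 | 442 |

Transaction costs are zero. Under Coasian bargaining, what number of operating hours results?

Bargaining reaches the level where marginal profit last exceeds marginal noise damage.
That holds through level 2 (338 ≥ 170) but not at 3 (289 < 343).

2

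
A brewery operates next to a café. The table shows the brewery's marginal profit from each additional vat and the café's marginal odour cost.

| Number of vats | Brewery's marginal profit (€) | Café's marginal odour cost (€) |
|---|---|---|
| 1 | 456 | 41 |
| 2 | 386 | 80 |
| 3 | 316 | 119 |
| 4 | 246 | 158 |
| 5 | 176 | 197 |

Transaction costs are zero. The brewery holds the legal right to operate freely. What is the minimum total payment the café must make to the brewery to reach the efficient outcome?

Left alone the brewery would choose level 5 (marginal profit stays positive).
Efficient level: k* = 4 (marginal profit ≥ marginal odour cost through 4).
The café must at least cover the brewery's forgone profit from cutting 5→4: 176 = 176.

€176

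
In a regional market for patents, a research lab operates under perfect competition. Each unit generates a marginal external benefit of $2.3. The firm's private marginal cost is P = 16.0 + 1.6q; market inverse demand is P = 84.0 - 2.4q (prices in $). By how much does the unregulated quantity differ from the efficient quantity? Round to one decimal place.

0.6 units

Market equilibrium (private): 16.0 + 1.6q = 84.0 - 2.4q → q_m = 17.0000.
Social marginal cost = private MC − MEB = 13.7 + 1.6q.
Set SMC = demand: 13.7 + 1.6q = 84.0 - 2.4q → q* = 17.5750.
Gap = |17.0000 − 17.5750| = 0.5750.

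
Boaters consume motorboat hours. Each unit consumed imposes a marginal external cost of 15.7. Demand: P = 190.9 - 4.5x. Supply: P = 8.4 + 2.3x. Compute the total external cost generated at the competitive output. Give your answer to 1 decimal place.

421.4

Market equilibrium (private): 8.4 + 2.3x = 190.9 - 4.5x → x_m = 26.8382.
Total external cost = MEC × x_m = 15.7 × 26.8382 = 421.3597.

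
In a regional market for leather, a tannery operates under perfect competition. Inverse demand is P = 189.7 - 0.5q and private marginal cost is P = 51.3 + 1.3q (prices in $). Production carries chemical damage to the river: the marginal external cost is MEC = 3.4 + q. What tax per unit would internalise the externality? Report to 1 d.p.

tax = $51.6 per unit

Social marginal cost = private MC + MEC = 54.7 + 2.3q.
Set SMC = demand: 54.7 + 2.3q = 189.7 - 0.5q → q* = 48.2143.
The Pigouvian tax equals MEC at q*: 3.4 + 1.0×48.2143 = 51.6143.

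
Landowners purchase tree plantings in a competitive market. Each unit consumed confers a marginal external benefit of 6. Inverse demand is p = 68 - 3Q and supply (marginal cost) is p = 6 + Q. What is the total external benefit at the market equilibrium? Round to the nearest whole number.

93

Market equilibrium (private): 6 + Q = 68 - 3Q → Q_m = 15.5000.
Total external benefit = MEB × Q_m = 6 × 15.5000 = 93.0000.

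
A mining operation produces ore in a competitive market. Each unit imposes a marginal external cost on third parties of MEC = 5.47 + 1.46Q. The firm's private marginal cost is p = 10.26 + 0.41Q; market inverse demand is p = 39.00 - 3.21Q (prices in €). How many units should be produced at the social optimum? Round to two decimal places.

Q* = 4.58

Social marginal cost = private MC + MEC = 15.73 + 1.87Q.
Set SMC = demand: 15.73 + 1.87Q = 39.00 - 3.21Q → Q* = 4.5807.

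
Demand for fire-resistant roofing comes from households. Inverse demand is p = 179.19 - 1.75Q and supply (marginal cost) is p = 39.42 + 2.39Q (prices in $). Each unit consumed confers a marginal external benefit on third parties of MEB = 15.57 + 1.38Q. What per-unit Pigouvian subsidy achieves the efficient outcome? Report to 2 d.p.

subsidy = $93.24 per unit

Social marginal benefit = demand + MEB = 194.76 - 0.37Q.
Set SMB = MC: 194.76 - 0.37Q = 39.42 + 2.39Q → Q* = 56.2826.
The Pigouvian subsidy equals MEB at Q*: 15.57 + 1.38×56.2826 = 93.2400.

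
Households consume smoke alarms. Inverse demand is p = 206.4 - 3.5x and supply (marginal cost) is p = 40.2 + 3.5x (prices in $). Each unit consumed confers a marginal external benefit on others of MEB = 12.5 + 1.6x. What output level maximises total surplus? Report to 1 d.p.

x* = 33.1

Social marginal benefit = demand + MEB = 218.9 - 1.9x.
Set SMB = MC: 218.9 - 1.9x = 40.2 + 3.5x → x* = 33.0926.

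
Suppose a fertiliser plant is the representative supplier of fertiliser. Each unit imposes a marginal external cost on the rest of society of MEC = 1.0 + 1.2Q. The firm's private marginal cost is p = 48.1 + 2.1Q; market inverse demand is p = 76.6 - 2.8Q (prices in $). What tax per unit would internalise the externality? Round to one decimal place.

Social marginal cost = private MC + MEC = 49.1 + 3.3Q.
Set SMC = demand: 49.1 + 3.3Q = 76.6 - 2.8Q → Q* = 4.5082.
The Pigouvian tax equals MEC at Q*: 1.0 + 1.2×4.5082 = 6.4098.

tax = $6.4 per unit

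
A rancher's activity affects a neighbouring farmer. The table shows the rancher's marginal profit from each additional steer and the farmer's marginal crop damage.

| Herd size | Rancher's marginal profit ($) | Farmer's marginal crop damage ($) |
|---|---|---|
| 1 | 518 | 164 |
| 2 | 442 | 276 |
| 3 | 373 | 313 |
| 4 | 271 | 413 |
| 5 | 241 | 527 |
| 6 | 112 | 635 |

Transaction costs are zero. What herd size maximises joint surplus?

3

Bargaining reaches the level where marginal profit last exceeds marginal crop damage.
That holds through level 3 (373 ≥ 313) but not at 4 (271 < 413).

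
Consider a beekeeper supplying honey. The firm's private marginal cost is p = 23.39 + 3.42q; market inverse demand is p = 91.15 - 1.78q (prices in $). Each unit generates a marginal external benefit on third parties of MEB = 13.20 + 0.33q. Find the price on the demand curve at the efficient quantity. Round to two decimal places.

P = $61.56

Social marginal cost = private MC − MEB = 10.19 + 3.09q.
Set SMC = demand: 10.19 + 3.09q = 91.15 - 1.78q → q* = 16.6242.
Consumer price on the demand curve at q*: 91.15 − 1.78×16.6242 = 61.5589.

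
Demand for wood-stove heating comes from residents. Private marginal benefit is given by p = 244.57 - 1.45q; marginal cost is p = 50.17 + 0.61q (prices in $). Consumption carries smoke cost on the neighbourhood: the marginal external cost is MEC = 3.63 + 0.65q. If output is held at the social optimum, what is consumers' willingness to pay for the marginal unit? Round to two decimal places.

Social marginal benefit = demand − MEC = 240.94 - 2.10q.
Set SMB = MC: 240.94 - 2.10q = 50.17 + 0.61q → q* = 70.3948.
Consumer price on the demand curve at q*: 244.57 − 1.45×70.3948 = 142.4975.

P = $142.50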